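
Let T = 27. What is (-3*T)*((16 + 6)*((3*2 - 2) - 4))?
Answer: 0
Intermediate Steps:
(-3*T)*((16 + 6)*((3*2 - 2) - 4)) = (-3*27)*((16 + 6)*((3*2 - 2) - 4)) = -1782*((6 - 2) - 4) = -1782*(4 - 4) = -1782*0 = -81*0 = 0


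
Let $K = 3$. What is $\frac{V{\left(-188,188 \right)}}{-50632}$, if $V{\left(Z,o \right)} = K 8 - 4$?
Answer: $- \frac{5}{12658} \approx -0.00039501$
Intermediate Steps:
$V{\left(Z,o \right)} = 20$ ($V{\left(Z,o \right)} = 3 \cdot 8 - 4 = 24 - 4 = 20$)
$\frac{V{\left(-188,188 \right)}}{-50632} = \frac{20}{-50632} = 20 \left(- \frac{1}{50632}\right) = - \frac{5}{12658}$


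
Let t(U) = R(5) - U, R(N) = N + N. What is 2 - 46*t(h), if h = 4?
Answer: -274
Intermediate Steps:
R(N) = 2*N
t(U) = 10 - U (t(U) = 2*5 - U = 10 - U)
2 - 46*t(h) = 2 - 46*(10 - 1*4) = 2 - 46*(10 - 4) = 2 - 46*6 = 2 - 276 = -274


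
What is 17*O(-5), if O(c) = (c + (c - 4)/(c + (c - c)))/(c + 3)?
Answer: 136/5 ≈ 27.200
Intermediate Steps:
O(c) = (c + (-4 + c)/c)/(3 + c) (O(c) = (c + (-4 + c)/(c + 0))/(3 + c) = (c + (-4 + c)/c)/(3 + c))
17*O(-5) = 17*((-4 - 5 + (-5)**2)/((-5)*(3 - 5))) = 17*(-1/5*(-4 - 5 + 25)/(-2)) = 17*(-1/5*(-1/2)*16) = 17*(8/5) = 136/5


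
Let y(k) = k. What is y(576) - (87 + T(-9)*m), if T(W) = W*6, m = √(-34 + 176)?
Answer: 489 + 54*√142 ≈ 1132.5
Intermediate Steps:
m = √142 ≈ 11.916
T(W) = 6*W
y(576) - (87 + T(-9)*m) = 576 - (87 + (6*(-9))*√142) = 576 - (87 - 54*√142) = 576 + (-87 + 54*√142) = 489 + 54*√142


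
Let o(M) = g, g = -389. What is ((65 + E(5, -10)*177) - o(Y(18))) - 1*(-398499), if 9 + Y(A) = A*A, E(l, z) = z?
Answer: 397183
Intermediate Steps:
Y(A) = -9 + A**2 (Y(A) = -9 + A*A = -9 + A**2)
o(M) = -389
((65 + E(5, -10)*177) - o(Y(18))) - 1*(-398499) = ((65 - 10*177) - 1*(-389)) - 1*(-398499) = ((65 - 1770) + 389) + 398499 = (-1705 + 389) + 398499 = -1316 + 398499 = 397183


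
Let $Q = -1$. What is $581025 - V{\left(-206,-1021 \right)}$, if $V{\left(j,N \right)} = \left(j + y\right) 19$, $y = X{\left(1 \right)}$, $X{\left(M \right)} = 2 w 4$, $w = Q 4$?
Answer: $585547$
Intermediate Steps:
$w = -4$ ($w = \left(-1\right) 4 = -4$)
$X{\left(M \right)} = -32$ ($X{\left(M \right)} = 2 \left(-4\right) 4 = \left(-8\right) 4 = -32$)
$y = -32$
$V{\left(j,N \right)} = -608 + 19 j$ ($V{\left(j,N \right)} = \left(j - 32\right) 19 = \left(-32 + j\right) 19 = -608 + 19 j$)
$581025 - V{\left(-206,-1021 \right)} = 581025 - \left(-608 + 19 \left(-206\right)\right) = 581025 - \left(-608 - 3914\right) = 581025 - -4522 = 581025 + 4522 = 585547$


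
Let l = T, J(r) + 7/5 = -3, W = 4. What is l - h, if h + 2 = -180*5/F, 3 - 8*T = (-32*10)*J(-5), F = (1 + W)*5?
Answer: -1101/8 ≈ -137.63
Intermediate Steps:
J(r) = -22/5 (J(r) = -7/5 - 3 = -22/5)
F = 25 (F = (1 + 4)*5 = 5*5 = 25)
T = -1405/8 (T = 3/8 - (-32*10)*(-22)/(8*5) = 3/8 - (-40)*(-22)/5 = 3/8 - 1/8*1408 = 3/8 - 176 = -1405/8 ≈ -175.63)
l = -1405/8 ≈ -175.63
h = -38 (h = -2 - 180*5/25 = -2 - 180*5*(1/25) = -2 - 180/5 = -2 - 5*36/5 = -2 - 36 = -38)
l - h = -1405/8 - 1*(-38) = -1405/8 + 38 = -1101/8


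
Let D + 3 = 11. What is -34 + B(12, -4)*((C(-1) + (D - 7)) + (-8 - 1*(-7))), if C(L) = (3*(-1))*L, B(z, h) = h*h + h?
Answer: 2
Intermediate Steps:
D = 8 (D = -3 + 11 = 8)
B(z, h) = h + h² (B(z, h) = h² + h = h + h²)
C(L) = -3*L
-34 + B(12, -4)*((C(-1) + (D - 7)) + (-8 - 1*(-7))) = -34 + (-4*(1 - 4))*((-3*(-1) + (8 - 7)) + (-8 - 1*(-7))) = -34 + (-4*(-3))*((3 + 1) + (-8 + 7)) = -34 + 12*(4 - 1) = -34 + 12*3 = -34 + 36 = 2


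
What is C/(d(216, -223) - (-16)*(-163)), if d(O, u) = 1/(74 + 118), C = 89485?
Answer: -3436224/100147 ≈ -34.312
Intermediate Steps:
d(O, u) = 1/192
C/(d(216, -223) - (-16)*(-163)) = 89485/(1/192 - (-16)*(-163)) = 89485/(1/192 - 1*2608) = 89485/(1/192 - 2608) = 89485/(-500735/192) = 89485*(-192/500735) = -3436224/100147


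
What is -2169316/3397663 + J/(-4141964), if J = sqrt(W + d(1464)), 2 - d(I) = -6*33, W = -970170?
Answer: -2169316/3397663 - I*sqrt(969970)/4141964 ≈ -0.63847 - 0.00023778*I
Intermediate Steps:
d(I) = 200 (d(I) = 2 - (-6)*33 = 2 - 1*(-198) = 2 + 198 = 200)
J = I*sqrt(969970) (J = sqrt(-970170 + 200) = sqrt(-969970) = I*sqrt(969970) ≈ 984.87*I)
-2169316/3397663 + J/(-4141964) = -2169316/3397663 + (I*sqrt(969970))/(-4141964) = -2169316*1/3397663 + (I*sqrt(969970))*(-1/4141964) = -2169316/3397663 - I*sqrt(969970)/4141964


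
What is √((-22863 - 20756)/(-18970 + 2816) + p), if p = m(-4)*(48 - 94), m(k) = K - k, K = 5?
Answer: I*√107329389098/16154 ≈ 20.281*I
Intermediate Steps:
m(k) = 5 - k
p = -414 (p = (5 - 1*(-4))*(48 - 94) = (5 + 4)*(-46) = 9*(-46) = -414)
√((-22863 - 20756)/(-18970 + 2816) + p) = √((-22863 - 20756)/(-18970 + 2816) - 414) = √(-43619/(-16154) - 414) = √(-43619*(-1/16154) - 414) = √(43619/16154 - 414) = √(-6644137/16154) = I*√107329389098/16154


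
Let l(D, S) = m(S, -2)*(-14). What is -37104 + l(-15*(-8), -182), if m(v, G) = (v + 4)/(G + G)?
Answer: -37727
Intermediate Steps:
m(v, G) = (4 + v)/(2*G) (m(v, G) = (4 + v)/((2*G)) = (4 + v)*(1/(2*G)) = (4 + v)/(2*G))
l(D, S) = 14 + 7*S/2 (l(D, S) = ((1/2)*(4 + S)/(-2))*(-14) = ((1/2)*(-1/2)*(4 + S))*(-14) = (-1 - S/4)*(-14) = 14 + 7*S/2)
-37104 + l(-15*(-8), -182) = -37104 + (14 + (7/2)*(-182)) = -37104 + (14 - 637) = -37104 - 623 = -37727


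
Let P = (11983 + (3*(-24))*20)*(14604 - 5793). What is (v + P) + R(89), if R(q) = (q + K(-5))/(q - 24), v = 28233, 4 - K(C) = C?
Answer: 6039969488/65 ≈ 9.2923e+7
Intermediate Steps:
K(C) = 4 - C
P = 92894373 (P = (11983 - 72*20)*8811 = (11983 - 1440)*8811 = 10543*8811 = 92894373)
R(q) = (9 + q)/(-24 + q) (R(q) = (q + (4 - 1*(-5)))/(q - 24) = (q + (4 + 5))/(-24 + q) = (q + 9)/(-24 + q) = (9 + q)/(-24 + q))
(v + P) + R(89) = (28233 + 92894373) + (9 + 89)/(-24 + 89) = 92922606 + 98/65 = 6039969488/65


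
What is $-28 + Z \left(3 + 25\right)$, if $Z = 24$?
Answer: $644$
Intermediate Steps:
$-28 + Z \left(3 + 25\right) = -28 + 24 \left(3 + 25\right) = -28 + 24 \cdot 28 = -28 + 672 = 644$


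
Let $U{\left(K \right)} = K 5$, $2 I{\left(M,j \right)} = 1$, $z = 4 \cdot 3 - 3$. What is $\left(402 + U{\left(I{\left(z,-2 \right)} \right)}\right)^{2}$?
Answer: $\frac{654481}{4} \approx 1.6362 \cdot 10^{5}$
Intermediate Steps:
$z = 9$ ($z = 12 - 3 = 9$)
$I{\left(M,j \right)} = \frac{1}{2}$ ($I{\left(M,j \right)} = \frac{1}{2} \cdot 1 = \frac{1}{2}$)
$U{\left(K \right)} = 5 K$
$\left(402 + U{\left(I{\left(z,-2 \right)} \right)}\right)^{2} = \left(402 + 5 \cdot \frac{1}{2}\right)^{2} = \left(402 + \frac{5}{2}\right)^{2} = \left(\frac{809}{2}\right)^{2} = \frac{654481}{4}$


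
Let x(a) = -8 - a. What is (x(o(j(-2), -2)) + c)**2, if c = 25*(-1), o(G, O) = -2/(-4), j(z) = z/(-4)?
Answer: 4489/4 ≈ 1122.3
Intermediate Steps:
j(z) = -z/4 (j(z) = z*(-1/4) = -z/4)
o(G, O) = 1/2 (o(G, O) = -2*(-1/4) = 1/2)
c = -25
(x(o(j(-2), -2)) + c)**2 = ((-8 - 1*1/2) - 25)**2 = ((-8 - 1/2) - 25)**2 = (-17/2 - 25)**2 = (-67/2)**2 = 4489/4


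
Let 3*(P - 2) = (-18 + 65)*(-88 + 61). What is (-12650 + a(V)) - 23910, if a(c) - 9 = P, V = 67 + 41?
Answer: -36972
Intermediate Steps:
P = -421 (P = 2 + ((-18 + 65)*(-88 + 61))/3 = 2 + (47*(-27))/3 = 2 + (⅓)*(-1269) = 2 - 423 = -421)
V = 108
a(c) = -412 (a(c) = 9 - 421 = -412)
(-12650 + a(V)) - 23910 = (-12650 - 412) - 23910 = -13062 - 23910 = -36972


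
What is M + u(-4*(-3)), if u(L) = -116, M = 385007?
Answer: 384891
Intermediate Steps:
M + u(-4*(-3)) = 385007 - 116 = 384891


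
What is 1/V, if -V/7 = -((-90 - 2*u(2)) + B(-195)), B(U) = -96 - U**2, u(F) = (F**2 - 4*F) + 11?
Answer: -1/267575 ≈ -3.7373e-6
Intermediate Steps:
u(F) = 11 + F**2 - 4*F
V = -267575 (V = -(-7)*((-90 - 2*(11 + 2**2 - 4*2)) + (-96 - 1*(-195)**2)) = -(-7)*((-90 - 2*(11 + 4 - 8)) + (-96 - 1*38025)) = -(-7)*((-90 - 2*7) + (-96 - 38025)) = -(-7)*((-90 - 14) - 38121) = -(-7)*(-104 - 38121) = -(-7)*(-38225) = -7*38225 = -267575)
1/V = 1/(-267575) = -1/267575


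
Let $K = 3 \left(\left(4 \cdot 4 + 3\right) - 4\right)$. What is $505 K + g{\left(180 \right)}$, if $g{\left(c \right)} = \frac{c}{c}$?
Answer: $22726$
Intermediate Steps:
$g{\left(c \right)} = 1$
$K = 45$ ($K = 3 \left(\left(16 + 3\right) - 4\right) = 3 \left(19 - 4\right) = 3 \cdot 15 = 45$)
$505 K + g{\left(180 \right)} = 505 \cdot 45 + 1 = 22725 + 1 = 22726$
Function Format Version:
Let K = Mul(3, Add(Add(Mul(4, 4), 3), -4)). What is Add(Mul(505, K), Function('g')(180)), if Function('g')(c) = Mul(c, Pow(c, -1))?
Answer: 22726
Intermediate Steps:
Function('g')(c) = 1
K = 45 (K = Mul(3, Add(Add(16, 3), -4)) = Mul(3, Add(19, -4)) = Mul(3, 15) = 45)
Add(Mul(505, K), Function('g')(180)) = Add(Mul(505, 45), 1) = Add(22725, 1) = 22726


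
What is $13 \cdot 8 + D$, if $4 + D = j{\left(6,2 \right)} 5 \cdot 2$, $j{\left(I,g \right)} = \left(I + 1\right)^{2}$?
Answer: $590$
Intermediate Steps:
$j{\left(I,g \right)} = \left(1 + I\right)^{2}$
$D = 486$ ($D = -4 + \left(1 + 6\right)^{2} \cdot 5 \cdot 2 = -4 + 7^{2} \cdot 5 \cdot 2 = -4 + 49 \cdot 5 \cdot 2 = -4 + 245 \cdot 2 = -4 + 490 = 486$)
$13 \cdot 8 + D = 13 \cdot 8 + 486 = 104 + 486 = 590$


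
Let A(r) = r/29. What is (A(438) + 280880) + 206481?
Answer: 14133907/29 ≈ 4.8738e+5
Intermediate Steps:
A(r) = r/29 (A(r) = r*(1/29) = r/29)
(A(438) + 280880) + 206481 = ((1/29)*438 + 280880) + 206481 = (438/29 + 280880) + 206481 = 8145958/29 + 206481 = 14133907/29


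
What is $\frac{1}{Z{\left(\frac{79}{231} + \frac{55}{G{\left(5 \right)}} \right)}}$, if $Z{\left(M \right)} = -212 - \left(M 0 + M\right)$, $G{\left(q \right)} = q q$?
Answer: $- \frac{1155}{247796} \approx -0.0046611$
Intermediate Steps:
$G{\left(q \right)} = q^{2}$
$Z{\left(M \right)} = -212 - M$ ($Z{\left(M \right)} = -212 - \left(0 + M\right) = -212 - M$)
$\frac{1}{Z{\left(\frac{79}{231} + \frac{55}{G{\left(5 \right)}} \right)}} = \frac{1}{-212 - \left(\frac{79}{231} + \frac{55}{5^{2}}\right)} = \frac{1}{-212 - \left(79 \cdot \frac{1}{231} + \frac{55}{25}\right)} = \frac{1}{-212 - \left(\frac{79}{231} + 55 \cdot \frac{1}{25}\right)} = \frac{1}{-212 - \left(\frac{79}{231} + \frac{11}{5}\right)} = \frac{1}{-212 - \frac{2936}{1155}} = \frac{1}{- \frac{247796}{1155}} = - \frac{1155}{247796}$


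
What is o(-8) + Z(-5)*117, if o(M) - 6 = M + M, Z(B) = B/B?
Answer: 107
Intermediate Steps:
Z(B) = 1
o(M) = 6 + 2*M (o(M) = 6 + (M + M) = 6 + 2*M)
o(-8) + Z(-5)*117 = (6 + 2*(-8)) + 1*117 = (6 - 16) + 117 = -10 + 117 = 107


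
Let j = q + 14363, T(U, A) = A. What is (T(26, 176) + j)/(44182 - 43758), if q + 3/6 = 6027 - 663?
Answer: 39805/848 ≈ 46.940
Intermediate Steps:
q = 10727/2 (q = -½ + (6027 - 663) = -½ + 5364 = 10727/2 ≈ 5363.5)
j = 39453/2 (j = 10727/2 + 14363 = 39453/2 ≈ 19727.)
(T(26, 176) + j)/(44182 - 43758) = (176 + 39453/2)/(44182 - 43758) = (39805/2)/424 = (39805/2)*(1/424) = 39805/848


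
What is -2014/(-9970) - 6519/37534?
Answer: 5299523/187106990 ≈ 0.028324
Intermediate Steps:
-2014/(-9970) - 6519/37534 = -2014*(-1/9970) - 6519*1/37534 = 1007/4985 - 6519/37534 = 5299523/187106990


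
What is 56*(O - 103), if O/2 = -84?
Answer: -15176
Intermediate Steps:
O = -168 (O = 2*(-84) = -168)
56*(O - 103) = 56*(-168 - 103) = 56*(-271) = -15176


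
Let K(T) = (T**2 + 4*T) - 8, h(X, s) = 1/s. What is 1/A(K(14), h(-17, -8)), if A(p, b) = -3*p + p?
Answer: -1/488 ≈ -0.0020492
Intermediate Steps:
K(T) = -8 + T**2 + 4*T
A(p, b) = -2*p
1/A(K(14), h(-17, -8)) = 1/(-2*(-8 + 14**2 + 4*14)) = 1/(-2*(-8 + 196 + 56)) = 1/(-2*244) = 1/(-488) = -1/488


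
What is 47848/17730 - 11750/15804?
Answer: 1690933/864830 ≈ 1.9552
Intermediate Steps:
47848/17730 - 11750/15804 = 47848*(1/17730) - 11750*1/15804 = 23924/8865 - 5875/7902 = 1690933/864830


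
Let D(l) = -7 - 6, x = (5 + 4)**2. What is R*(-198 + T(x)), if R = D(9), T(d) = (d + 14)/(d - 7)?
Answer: 189241/74 ≈ 2557.3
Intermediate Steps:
x = 81 (x = 9**2 = 81)
T(d) = (14 + d)/(-7 + d)
D(l) = -13
R = -13
R*(-198 + T(x)) = -13*(-198 + (14 + 81)/(-7 + 81)) = -13*(-198 + 95/74) = -13*(-14557/74) = 189241/74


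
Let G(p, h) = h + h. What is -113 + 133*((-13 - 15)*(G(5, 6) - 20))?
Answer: 29679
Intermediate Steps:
G(p, h) = 2*h
-113 + 133*((-13 - 15)*(G(5, 6) - 20)) = -113 + 133*((-13 - 15)*(2*6 - 20)) = -113 + 133*(-28*(12 - 20)) = -113 + 133*(-28*(-8)) = -113 + 133*224 = -113 + 29792 = 29679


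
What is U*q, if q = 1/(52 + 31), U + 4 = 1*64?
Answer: 60/83 ≈ 0.72289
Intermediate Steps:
U = 60 (U = -4 + 1*64 = -4 + 64 = 60)
q = 1/83 ≈ 0.012048
U*q = 60*(1/83) = 60/83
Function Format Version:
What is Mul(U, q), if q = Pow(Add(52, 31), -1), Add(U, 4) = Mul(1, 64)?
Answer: Rational(60, 83) ≈ 0.72289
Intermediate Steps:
U = 60 (U = Add(-4, Mul(1, 64)) = Add(-4, 64) = 60)
q = Rational(1, 83) (q = Pow(83, -1) = Rational(1, 83) ≈ 0.012048)
Mul(U, q) = Mul(60, Rational(1, 83)) = Rational(60, 83)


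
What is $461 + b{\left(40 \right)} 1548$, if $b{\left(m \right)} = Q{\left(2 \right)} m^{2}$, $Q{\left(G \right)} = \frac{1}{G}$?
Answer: $1238861$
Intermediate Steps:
$b{\left(m \right)} = \frac{m^{2}}{2}$
$461 + b{\left(40 \right)} 1548 = 461 + \frac{40^{2}}{2} \cdot 1548 = 461 + \frac{1}{2} \cdot 1600 \cdot 1548 = 461 + 800 \cdot 1548 = 461 + 1238400 = 1238861$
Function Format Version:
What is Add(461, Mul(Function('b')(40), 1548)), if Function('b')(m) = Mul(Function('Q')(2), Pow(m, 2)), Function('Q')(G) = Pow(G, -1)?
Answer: 1238861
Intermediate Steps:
Function('b')(m) = Mul(Rational(1, 2), Pow(m, 2)) (Function('b')(m) = Mul(Pow(2, -1), Pow(m, 2)) = Mul(Rational(1, 2), Pow(m, 2)))
Add(461, Mul(Function('b')(40), 1548)) = Add(461, Mul(Mul(Rational(1, 2), Pow(40, 2)), 1548)) = Add(461, Mul(Mul(Rational(1, 2), 1600), 1548)) = Add(461, Mul(800, 1548)) = Add(461, 1238400) = 1238861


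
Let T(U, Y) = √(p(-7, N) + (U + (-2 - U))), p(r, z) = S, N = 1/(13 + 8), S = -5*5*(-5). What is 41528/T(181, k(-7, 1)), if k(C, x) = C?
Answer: 41528*√123/123 ≈ 3744.5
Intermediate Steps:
S = 125 (S = -25*(-5) = 125)
N = 1/21 ≈ 0.047619
p(r, z) = 125
T(U, Y) = √123 (T(U, Y) = √(125 + (U + (-2 - U))) = √(125 - 2) = √123)
41528/T(181, k(-7, 1)) = 41528/(√123) = 41528*(√123/123) = 41528*√123/123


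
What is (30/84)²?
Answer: 25/196 ≈ 0.12755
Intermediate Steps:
(30/84)² = (30*(1/84))² = (5/14)² = 25/196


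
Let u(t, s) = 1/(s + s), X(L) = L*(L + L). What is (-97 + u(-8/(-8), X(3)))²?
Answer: 12187081/1296 ≈ 9403.6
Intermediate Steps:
X(L) = 2*L² (X(L) = L*(2*L) = 2*L²)
u(t, s) = 1/(2*s)
(-97 + u(-8/(-8), X(3)))² = (-97 + 1/(2*((2*3²))))² = (-97 + 1/(2*((2*9))))² = (-97 + (½)/18)² = (-97 + (½)*(1/18))² = (-97 + 1/36)² = (-3491/36)² = 12187081/1296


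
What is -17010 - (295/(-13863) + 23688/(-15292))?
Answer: -901416991019/52998249 ≈ -17008.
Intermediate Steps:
-17010 - (295/(-13863) + 23688/(-15292)) = -17010 - (295*(-1/13863) + 23688*(-1/15292)) = -17010 - (-295/13863 - 5922/3823) = -17010 - 1*(-83224471/52998249) = -17010 + 83224471/52998249 = -901416991019/52998249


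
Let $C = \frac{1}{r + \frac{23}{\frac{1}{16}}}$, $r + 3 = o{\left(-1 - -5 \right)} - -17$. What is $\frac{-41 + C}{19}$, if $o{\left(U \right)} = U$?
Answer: $- \frac{15825}{7334} \approx -2.1578$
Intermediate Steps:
$r = 18$ ($r = -3 - -21 = -3 + \left(\left(-1 + 5\right) + 17\right) = -3 + \left(4 + 17\right) = -3 + 21 = 18$)
$C = \frac{1}{386}$ ($C = \frac{1}{18 + \frac{23}{\frac{1}{16}}} = \frac{1}{18 + 23 \frac{1}{\frac{1}{16}}} = \frac{1}{18 + 23 \cdot 16} = \frac{1}{18 + 368} = \frac{1}{386} \approx 0.0025907$)
$\frac{-41 + C}{19} = \frac{-41 + \frac{1}{386}}{19} = \frac{1}{19} \left(- \frac{15825}{386}\right) = - \frac{15825}{7334}$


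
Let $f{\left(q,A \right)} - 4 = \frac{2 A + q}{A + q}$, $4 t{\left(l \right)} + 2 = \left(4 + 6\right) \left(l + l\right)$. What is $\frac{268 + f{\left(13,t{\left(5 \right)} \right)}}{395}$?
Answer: $\frac{20524}{29625} \approx 0.69279$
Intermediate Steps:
$t{\left(l \right)} = - \frac{1}{2} + 5 l$ ($t{\left(l \right)} = - \frac{1}{2} + \frac{\left(4 + 6\right) \left(l + l\right)}{4} = - \frac{1}{2} + \frac{10 \cdot 2 l}{4} = - \frac{1}{2} + \frac{20 l}{4} = - \frac{1}{2} + 5 l$)
$f{\left(q,A \right)} = 4 + \frac{q + 2 A}{A + q}$ ($f{\left(q,A \right)} = 4 + \frac{2 A + q}{A + q} = 4 + \frac{q + 2 A}{A + q}$)
$\frac{268 + f{\left(13,t{\left(5 \right)} \right)}}{395} = \frac{268 + \frac{5 \cdot 13 + 6 \left(- \frac{1}{2} + 5 \cdot 5\right)}{\left(- \frac{1}{2} + 5 \cdot 5\right) + 13}}{395} = \frac{268 + \frac{65 + 6 \left(- \frac{1}{2} + 25\right)}{\left(- \frac{1}{2} + 25\right) + 13}}{395} = \frac{268 + \frac{65 + 6 \cdot \frac{49}{2}}{\frac{49}{2} + 13}}{395} = \frac{268 + \frac{65 + 147}{\frac{75}{2}}}{395} = \frac{268 + \frac{2}{75} \cdot 212}{395} = \frac{268 + \frac{424}{75}}{395} = \frac{1}{395} \cdot \frac{20524}{75} = \frac{20524}{29625}$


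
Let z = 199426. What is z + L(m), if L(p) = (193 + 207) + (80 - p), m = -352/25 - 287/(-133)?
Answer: 94961013/475 ≈ 1.9992e+5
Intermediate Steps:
m = -5663/475 (m = -352*1/25 - 287*(-1/133) = -352/25 + 41/19 = -5663/475 ≈ -11.922)
L(p) = 480 - p (L(p) = 400 + (80 - p) = 480 - p)
z + L(m) = 199426 + (480 - 1*(-5663/475)) = 199426 + (480 + 5663/475) = 199426 + 233663/475 = 94961013/475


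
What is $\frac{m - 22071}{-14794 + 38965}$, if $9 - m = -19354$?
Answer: $- \frac{2708}{24171} \approx -0.11204$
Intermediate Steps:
$m = 19363$ ($m = 9 - -19354 = 9 + 19354 = 19363$)
$\frac{m - 22071}{-14794 + 38965} = \frac{19363 - 22071}{-14794 + 38965} = - \frac{2708}{24171}$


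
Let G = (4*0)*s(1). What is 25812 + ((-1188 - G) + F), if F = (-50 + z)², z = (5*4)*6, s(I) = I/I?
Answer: 29524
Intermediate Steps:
s(I) = 1
z = 120 (z = 20*6 = 120)
G = 0 (G = (4*0)*1 = 0*1 = 0)
F = 4900 (F = (-50 + 120)² = 70² = 4900)
25812 + ((-1188 - G) + F) = 25812 + ((-1188 - 1*0) + 4900) = 25812 + ((-1188 + 0) + 4900) = 25812 + (-1188 + 4900) = 25812 + 3712 = 29524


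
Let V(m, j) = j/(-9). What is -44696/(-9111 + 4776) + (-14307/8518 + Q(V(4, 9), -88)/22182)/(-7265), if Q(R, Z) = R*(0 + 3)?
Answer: 1022588965852297/99177191723865 ≈ 10.311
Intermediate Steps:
V(m, j) = -j/9 (V(m, j) = j*(-1/9) = -j/9)
Q(R, Z) = 3*R (Q(R, Z) = R*3 = 3*R)
-44696/(-9111 + 4776) + (-14307/8518 + Q(V(4, 9), -88)/22182)/(-7265) = -44696/(-9111 + 4776) + (-14307/8518 + (3*(-1/9*9))/22182)/(-7265) = -44696/(-4335) + (-14307*1/8518 + (3*(-1))*(1/22182))*(-1/7265) = -44696*(-1/4335) + (-14307/8518 - 3*1/22182)*(-1/7265) = 44696/4335 + (-14307/8518 - 1/7394)*(-1/7265) = 44696/4335 - 26448619/15745523*(-1/7265) = 44696/4335 + 26448619/114391224595 = 1022588965852297/99177191723865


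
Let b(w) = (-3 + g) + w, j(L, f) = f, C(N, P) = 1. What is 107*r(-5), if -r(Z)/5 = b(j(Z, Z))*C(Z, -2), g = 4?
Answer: 2140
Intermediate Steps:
b(w) = 1 + w (b(w) = (-3 + 4) + w = 1 + w)
r(Z) = -5 - 5*Z (r(Z) = -5*(1 + Z) = -5 - 5*Z)
107*r(-5) = 107*(-5 - 5*(-5)) = 107*(-5 + 25) = 107*20 = 2140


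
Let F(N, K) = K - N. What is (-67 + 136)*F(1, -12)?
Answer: -897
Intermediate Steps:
(-67 + 136)*F(1, -12) = (-67 + 136)*(-12 - 1*1) = 69*(-12 - 1) = 69*(-13) = -897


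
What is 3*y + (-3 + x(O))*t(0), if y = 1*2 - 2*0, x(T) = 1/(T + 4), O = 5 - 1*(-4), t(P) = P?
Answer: 6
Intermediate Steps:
O = 9 (O = 5 + 4 = 9)
x(T) = 1/(4 + T)
y = 2 (y = 2 + 0 = 2)
3*y + (-3 + x(O))*t(0) = 3*2 + (-3 + 1/(4 + 9))*0 = 6 + (-3 + 1/13)*0 = 6 - 38/13*0 = 6 + 0 = 6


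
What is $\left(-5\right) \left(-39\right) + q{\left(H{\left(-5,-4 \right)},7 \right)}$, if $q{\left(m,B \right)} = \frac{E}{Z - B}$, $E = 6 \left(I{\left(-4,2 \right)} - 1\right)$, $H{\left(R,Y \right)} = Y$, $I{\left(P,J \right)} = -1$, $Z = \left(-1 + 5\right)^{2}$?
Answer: $\frac{581}{3} \approx 193.67$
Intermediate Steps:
$Z = 16$ ($Z = 4^{2} = 16$)
$E = -12$ ($E = 6 \left(-1 - 1\right) = 6 \left(-2\right) = -12$)
$q{\left(m,B \right)} = - \frac{12}{16 - B}$
$\left(-5\right) \left(-39\right) + q{\left(H{\left(-5,-4 \right)},7 \right)} = \left(-5\right) \left(-39\right) + \frac{12}{-16 + 7} = 195 + \frac{12}{-9} = 195 + 12 \left(- \frac{1}{9}\right) = 195 - \frac{4}{3} = \frac{581}{3}$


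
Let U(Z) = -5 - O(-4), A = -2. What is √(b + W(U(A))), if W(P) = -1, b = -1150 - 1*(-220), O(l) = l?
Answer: 7*I*√19 ≈ 30.512*I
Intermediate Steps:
b = -930 (b = -1150 + 220 = -930)
U(Z) = -1 (U(Z) = -5 - 1*(-4) = -5 + 4 = -1)
√(b + W(U(A))) = √(-930 - 1) = √(-931) = 7*I*√19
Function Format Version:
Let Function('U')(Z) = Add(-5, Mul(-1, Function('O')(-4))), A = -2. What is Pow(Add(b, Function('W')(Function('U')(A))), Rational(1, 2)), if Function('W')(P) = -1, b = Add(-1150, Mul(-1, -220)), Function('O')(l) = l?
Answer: Mul(7, I, Pow(19, Rational(1, 2))) ≈ Mul(30.512, I)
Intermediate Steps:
b = -930 (b = Add(-1150, 220) = -930)
Function('U')(Z) = -1 (Function('U')(Z) = Add(-5, Mul(-1, -4)) = Add(-5, 4) = -1)
Pow(Add(b, Function('W')(Function('U')(A))), Rational(1, 2)) = Pow(Add(-930, -1), Rational(1, 2)) = Pow(-931, Rational(1, 2)) = Mul(7, I, Pow(19, Rational(1, 2)))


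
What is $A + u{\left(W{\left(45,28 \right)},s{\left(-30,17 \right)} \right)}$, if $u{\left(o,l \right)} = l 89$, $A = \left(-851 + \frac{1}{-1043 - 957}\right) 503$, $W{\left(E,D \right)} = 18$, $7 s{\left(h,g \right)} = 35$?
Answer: $- \frac{855216503}{2000} \approx -4.2761 \cdot 10^{5}$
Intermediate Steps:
$s{\left(h,g \right)} = 5$ ($s{\left(h,g \right)} = \frac{1}{7} \cdot 35 = 5$)
$A = - \frac{856106503}{2000}$ ($A = \left(-851 + \frac{1}{-2000}\right) 503 = \left(-851 - \frac{1}{2000}\right) 503 = \left(- \frac{1702001}{2000}\right) 503 = - \frac{856106503}{2000} \approx -4.2805 \cdot 10^{5}$)
$u{\left(o,l \right)} = 89 l$
$A + u{\left(W{\left(45,28 \right)},s{\left(-30,17 \right)} \right)} = - \frac{856106503}{2000} + 89 \cdot 5 = - \frac{856106503}{2000} + 445 = - \frac{855216503}{2000}$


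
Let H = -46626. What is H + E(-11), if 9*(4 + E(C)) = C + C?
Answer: -419692/9 ≈ -46632.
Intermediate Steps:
E(C) = -4 + 2*C/9 (E(C) = -4 + (C + C)/9 = -4 + (2*C)/9 = -4 + 2*C/9)
H + E(-11) = -46626 + (-4 + (2/9)*(-11)) = -46626 + (-4 - 22/9) = -46626 - 58/9 = -419692/9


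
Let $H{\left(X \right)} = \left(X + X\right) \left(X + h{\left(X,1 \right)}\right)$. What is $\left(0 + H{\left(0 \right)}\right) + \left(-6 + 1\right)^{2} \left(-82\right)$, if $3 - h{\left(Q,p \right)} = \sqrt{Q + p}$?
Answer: $-2050$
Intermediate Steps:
$h{\left(Q,p \right)} = 3 - \sqrt{Q + p}$
$H{\left(X \right)} = 2 X \left(3 + X - \sqrt{1 + X}\right)$ ($H{\left(X \right)} = \left(X + X\right) \left(X - \left(-3 + \sqrt{X + 1}\right)\right) = 2 X \left(X - \left(-3 + \sqrt{1 + X}\right)\right) = 2 X \left(3 + X - \sqrt{1 + X}\right)$)
$\left(0 + H{\left(0 \right)}\right) + \left(-6 + 1\right)^{2} \left(-82\right) = \left(0 + 2 \cdot 0 \left(3 + 0 - \sqrt{1 + 0}\right)\right) + \left(-6 + 1\right)^{2} \left(-82\right) = \left(0 + 2 \cdot 0 \left(3 + 0 - \sqrt{1}\right)\right) + \left(-5\right)^{2} \left(-82\right) = \left(0 + 2 \cdot 0 \left(3 + 0 - 1\right)\right) + 25 \left(-82\right) = \left(0 + 2 \cdot 0 \left(3 + 0 - 1\right)\right) - 2050 = \left(0 + 2 \cdot 0 \cdot 2\right) - 2050 = \left(0 + 0\right) - 2050 = 0 - 2050 = -2050$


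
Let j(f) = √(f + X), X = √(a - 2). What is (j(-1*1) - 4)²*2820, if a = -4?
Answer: 2820*(4 - √(-1 + I*√6))² ≈ 21835.0 - 23552.0*I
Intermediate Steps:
X = I*√6 (X = √(-4 - 2) = √(-6) = I*√6 ≈ 2.4495*I)
j(f) = √(f + I*√6)
(j(-1*1) - 4)²*2820 = (√(-1*1 + I*√6) - 4)²*2820 = (√(-1 + I*√6) - 4)²*2820 = (-4 + √(-1 + I*√6))²*2820 = 2820*(-4 + √(-1 + I*√6))²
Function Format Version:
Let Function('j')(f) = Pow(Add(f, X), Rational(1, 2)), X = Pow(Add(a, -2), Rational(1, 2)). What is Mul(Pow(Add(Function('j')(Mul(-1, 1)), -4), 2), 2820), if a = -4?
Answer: Mul(2820, Pow(Add(4, Mul(-1, Pow(Add(-1, Mul(I, Pow(6, Rational(1, 2)))), Rational(1, 2)))), 2)) ≈ Add(21835., Mul(-23552., I))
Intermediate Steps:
X = Mul(I, Pow(6, Rational(1, 2))) (X = Pow(Add(-4, -2), Rational(1, 2)) = Pow(-6, Rational(1, 2)) = Mul(I, Pow(6, Rational(1, 2))) ≈ Mul(2.4495, I))
Function('j')(f) = Pow(Add(f, Mul(I, Pow(6, Rational(1, 2)))), Rational(1, 2))
Mul(Pow(Add(Function('j')(Mul(-1, 1)), -4), 2), 2820) = Mul(Pow(Add(Pow(Add(Mul(-1, 1), Mul(I, Pow(6, Rational(1, 2)))), Rational(1, 2)), -4), 2), 2820) = Mul(Pow(Add(Pow(Add(-1, Mul(I, Pow(6, Rational(1, 2)))), Rational(1, 2)), -4), 2), 2820) = Mul(Pow(Add(-4, Pow(Add(-1, Mul(I, Pow(6, Rational(1, 2)))), Rational(1, 2))), 2), 2820) = Mul(2820, Pow(Add(-4, Pow(Add(-1, Mul(I, Pow(6, Rational(1, 2)))), Rational(1, 2))), 2))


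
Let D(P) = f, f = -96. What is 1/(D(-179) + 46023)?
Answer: 1/45927 ≈ 2.1774e-5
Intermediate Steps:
D(P) = -96
1/(D(-179) + 46023) = 1/(-96 + 46023) = 1/45927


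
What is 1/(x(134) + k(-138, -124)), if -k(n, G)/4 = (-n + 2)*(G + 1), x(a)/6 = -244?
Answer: 1/67416 ≈ 1.4833e-5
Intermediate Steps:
x(a) = -1464 (x(a) = 6*(-244) = -1464)
k(n, G) = -4*(1 + G)*(2 - n) (k(n, G) = -4*(-n + 2)*(G + 1) = -4*(2 - n)*(1 + G) = -4*(1 + G)*(2 - n))
1/(x(134) + k(-138, -124)) = 1/(-1464 + (-8 - 8*(-124) + 4*(-138) + 4*(-124)*(-138))) = 1/(-1464 + (-8 + 992 - 552 + 68448)) = 1/(-1464 + 68880) = 1/67416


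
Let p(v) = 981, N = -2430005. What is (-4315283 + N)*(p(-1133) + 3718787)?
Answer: -25090906453184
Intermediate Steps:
(-4315283 + N)*(p(-1133) + 3718787) = (-4315283 - 2430005)*(981 + 3718787) = -6745288*3719768 = -25090906453184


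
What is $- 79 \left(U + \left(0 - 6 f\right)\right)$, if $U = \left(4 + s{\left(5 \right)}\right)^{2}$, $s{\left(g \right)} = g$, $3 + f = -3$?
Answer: $-9243$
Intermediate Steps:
$f = -6$ ($f = -3 - 3 = -6$)
$U = 81$ ($U = \left(4 + 5\right)^{2} = 9^{2} = 81$)
$- 79 \left(U + \left(0 - 6 f\right)\right) = - 79 \left(81 + \left(0 - -36\right)\right) = - 79 \left(81 + \left(0 + 36\right)\right) = - 79 \left(81 + 36\right) = \left(-79\right) 117 = -9243$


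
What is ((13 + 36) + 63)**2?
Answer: 12544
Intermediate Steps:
((13 + 36) + 63)**2 = (49 + 63)**2 = 112**2 = 12544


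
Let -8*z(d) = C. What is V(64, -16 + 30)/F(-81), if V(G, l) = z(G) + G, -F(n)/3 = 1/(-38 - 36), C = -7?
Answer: 6401/4 ≈ 1600.3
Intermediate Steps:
F(n) = 3/74 (F(n) = -3/(-38 - 36) = -3/(-74) = -3*(-1/74) = 3/74)
z(d) = 7/8 (z(d) = -⅛*(-7) = 7/8)
V(G, l) = 7/8 + G
V(64, -16 + 30)/F(-81) = (7/8 + 64)/(3/74) = (519/8)*(74/3) = 6401/4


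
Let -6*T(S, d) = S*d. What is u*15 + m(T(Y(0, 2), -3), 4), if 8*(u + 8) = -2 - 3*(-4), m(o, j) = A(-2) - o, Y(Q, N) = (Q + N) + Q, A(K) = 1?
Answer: -405/4 ≈ -101.25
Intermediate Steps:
Y(Q, N) = N + 2*Q (Y(Q, N) = (N + Q) + Q = N + 2*Q)
T(S, d) = -S*d/6
m(o, j) = 1 - o
u = -27/4 (u = -8 + (-2 - 3*(-4))/8 = -8 + (-2 + 12)/8 = -8 + (⅛)*10 = -8 + 5/4 = -27/4 ≈ -6.7500)
u*15 + m(T(Y(0, 2), -3), 4) = -27/4*15 + (1 - (-1)*(2 + 2*0)*(-3)/6) = -405/4 + (1 - (-1)*(2 + 0)*(-3)/6) = -405/4 + (1 - (-1)*2*(-3)/6) = -405/4 + (1 - 1*1) = -405/4 + (1 - 1) = -405/4 + 0 = -405/4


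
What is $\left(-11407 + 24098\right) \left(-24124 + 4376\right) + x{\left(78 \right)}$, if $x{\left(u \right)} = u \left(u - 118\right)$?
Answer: $-250624988$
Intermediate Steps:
$x{\left(u \right)} = u \left(-118 + u\right)$
$\left(-11407 + 24098\right) \left(-24124 + 4376\right) + x{\left(78 \right)} = \left(-11407 + 24098\right) \left(-24124 + 4376\right) + 78 \left(-118 + 78\right) = 12691 \left(-19748\right) + 78 \left(-40\right) = -250621868 - 3120 = -250624988$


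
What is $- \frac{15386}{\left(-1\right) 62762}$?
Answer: $\frac{1099}{4483} \approx 0.24515$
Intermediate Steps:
$- \frac{15386}{\left(-1\right) 62762} = - \frac{15386}{-62762} = \left(-15386\right) \left(- \frac{1}{62762}\right) = \frac{1099}{4483}$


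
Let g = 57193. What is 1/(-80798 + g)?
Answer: -1/23605 ≈ -4.2364e-5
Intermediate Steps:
1/(-80798 + g) = 1/(-80798 + 57193) = 1/(-23605) = -1/23605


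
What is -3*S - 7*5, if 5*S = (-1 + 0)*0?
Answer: -35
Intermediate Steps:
S = 0 (S = ((-1 + 0)*0)/5 = (-1*0)/5 = (1/5)*0 = 0)
-3*S - 7*5 = -3*0 - 7*5 = 0 - 35 = -35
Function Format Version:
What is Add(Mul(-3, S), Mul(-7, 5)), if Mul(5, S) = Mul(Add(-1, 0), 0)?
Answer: -35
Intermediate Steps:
S = 0 (S = Mul(Rational(1, 5), Mul(Add(-1, 0), 0)) = Mul(Rational(1, 5), Mul(-1, 0)) = Mul(Rational(1, 5), 0) = 0)
Add(Mul(-3, S), Mul(-7, 5)) = Add(Mul(-3, 0), Mul(-7, 5)) = Add(0, -35) = -35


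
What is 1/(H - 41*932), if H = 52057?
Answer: 1/13845 ≈ 7.2228e-5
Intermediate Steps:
1/(H - 41*932) = 1/(52057 - 41*932) = 1/(52057 - 38212) = 1/13845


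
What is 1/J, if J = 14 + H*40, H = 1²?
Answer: 1/54 ≈ 0.018519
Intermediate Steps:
H = 1
J = 54 (J = 14 + 1*40 = 14 + 40 = 54)
1/J = 1/54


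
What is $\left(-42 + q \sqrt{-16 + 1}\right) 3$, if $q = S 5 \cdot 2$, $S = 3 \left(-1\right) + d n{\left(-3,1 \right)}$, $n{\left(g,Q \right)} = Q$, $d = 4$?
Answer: $-126 + 30 i \sqrt{15} \approx -126.0 + 116.19 i$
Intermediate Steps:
$S = 1$ ($S = 3 \left(-1\right) + 4 \cdot 1 = -3 + 4 = 1$)
$q = 10$ ($q = 1 \cdot 5 \cdot 2 = 5 \cdot 2 = 10$)
$\left(-42 + q \sqrt{-16 + 1}\right) 3 = \left(-42 + 10 \sqrt{-16 + 1}\right) 3 = \left(-42 + 10 \sqrt{-15}\right) 3 = \left(-42 + 10 i \sqrt{15}\right) 3 = -126 + 30 i \sqrt{15}$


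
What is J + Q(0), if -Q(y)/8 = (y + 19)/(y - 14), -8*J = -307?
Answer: 2757/56 ≈ 49.232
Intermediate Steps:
J = 307/8 (J = -1/8*(-307) = 307/8 ≈ 38.375)
Q(y) = -8*(19 + y)/(-14 + y) (Q(y) = -8*(y + 19)/(y - 14) = -8*(19 + y)/(-14 + y))
J + Q(0) = 307/8 + 8*(-19 - 1*0)/(-14 + 0) = 307/8 + 8*(-19 + 0)/(-14) = 307/8 + 8*(-1/14)*(-19) = 307/8 + 76/7 = 2757/56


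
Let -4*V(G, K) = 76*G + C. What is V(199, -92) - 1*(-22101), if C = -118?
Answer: 36699/2 ≈ 18350.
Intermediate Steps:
V(G, K) = 59/2 - 19*G (V(G, K) = -(76*G - 118)/4 = -(-118 + 76*G)/4 = 59/2 - 19*G)
V(199, -92) - 1*(-22101) = (59/2 - 19*199) - 1*(-22101) = (59/2 - 3781) + 22101 = -7503/2 + 22101 = 36699/2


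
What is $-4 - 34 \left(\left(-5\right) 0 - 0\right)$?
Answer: $-4$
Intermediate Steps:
$-4 - 34 \left(\left(-5\right) 0 - 0\right) = -4 - 34 \left(0 + 0\right) = -4 - 0 = -4 + 0 = -4$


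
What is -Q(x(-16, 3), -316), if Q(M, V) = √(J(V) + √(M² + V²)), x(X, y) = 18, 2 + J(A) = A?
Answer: -I*√(318 - 2*√25045) ≈ -1.2197*I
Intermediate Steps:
J(A) = -2 + A
Q(M, V) = √(-2 + V + √(M² + V²)) (Q(M, V) = √((-2 + V) + √(M² + V²)) = √(-2 + V + √(M² + V²)))
-Q(x(-16, 3), -316) = -√(-2 - 316 + √(18² + (-316)²)) = -√(-2 - 316 + √(324 + 99856)) = -√(-2 - 316 + √100180) = -√(-2 - 316 + 2*√25045) = -√(-318 + 2*√25045)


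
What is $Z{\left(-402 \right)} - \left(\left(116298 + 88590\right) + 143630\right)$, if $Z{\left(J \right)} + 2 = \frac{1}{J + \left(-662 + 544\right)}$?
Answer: $- \frac{181230401}{520} \approx -3.4852 \cdot 10^{5}$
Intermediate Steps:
$Z{\left(J \right)} = -2 + \frac{1}{-118 + J}$ ($Z{\left(J \right)} = -2 + \frac{1}{J + \left(-662 + 544\right)} = -2 + \frac{1}{J - 118} = -2 + \frac{1}{-118 + J}$)
$Z{\left(-402 \right)} - \left(\left(116298 + 88590\right) + 143630\right) = \frac{237 - -804}{-118 - 402} - \left(\left(116298 + 88590\right) + 143630\right) = \frac{237 + 804}{-520} - \left(204888 + 143630\right) = \left(- \frac{1}{520}\right) 1041 - 348518 = - \frac{1041}{520} - 348518 = - \frac{181230401}{520}$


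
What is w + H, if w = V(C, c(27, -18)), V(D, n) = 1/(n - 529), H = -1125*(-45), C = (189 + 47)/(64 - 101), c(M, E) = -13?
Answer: 27438749/542 ≈ 50625.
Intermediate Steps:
C = -236/37 (C = 236/(-37) = 236*(-1/37) = -236/37 ≈ -6.3784)
H = 50625
V(D, n) = 1/(-529 + n)
w = -1/542 (w = 1/(-529 - 13) = 1/(-542) = -1/542 ≈ -0.0018450)
w + H = -1/542 + 50625 = 27438749/542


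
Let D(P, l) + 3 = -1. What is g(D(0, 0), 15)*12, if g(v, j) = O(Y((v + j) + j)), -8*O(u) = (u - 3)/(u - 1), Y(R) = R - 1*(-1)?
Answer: -18/13 ≈ -1.3846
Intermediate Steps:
Y(R) = 1 + R (Y(R) = R + 1 = 1 + R)
D(P, l) = -4 (D(P, l) = -3 - 1 = -4)
O(u) = -(-3 + u)/(8*(-1 + u)) (O(u) = -(u - 3)/(8*(u - 1)) = -(-3 + u)/(8*(-1 + u)))
g(v, j) = (2 - v - 2*j)/(8*(v + 2*j)) (g(v, j) = (3 - (1 + ((v + j) + j)))/(8*(-1 + (1 + ((v + j) + j)))) = (3 - (1 + ((j + v) + j)))/(8*(-1 + (1 + ((j + v) + j)))) = (3 - (1 + (v + 2*j)))/(8*(-1 + (1 + (v + 2*j)))) = (3 - (1 + v + 2*j))/(8*(-1 + (1 + v + 2*j))) = (3 + (-1 - v - 2*j))/(8*(v + 2*j)) = (2 - v - 2*j)/(8*(v + 2*j)))
g(D(0, 0), 15)*12 = ((2 - 1*(-4) - 2*15)/(8*(-4 + 2*15)))*12 = ((2 + 4 - 30)/(8*(-4 + 30)))*12 = ((1/8)*(-24)/26)*12 = ((1/8)*(1/26)*(-24))*12 = -3/26*12 = -18/13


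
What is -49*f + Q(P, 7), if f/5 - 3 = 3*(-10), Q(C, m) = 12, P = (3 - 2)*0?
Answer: 6627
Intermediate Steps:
P = 0 (P = 1*0 = 0)
f = -135 (f = 15 + 5*(3*(-10)) = 15 + 5*(-30) = 15 - 150 = -135)
-49*f + Q(P, 7) = -49*(-135) + 12 = 6615 + 12 = 6627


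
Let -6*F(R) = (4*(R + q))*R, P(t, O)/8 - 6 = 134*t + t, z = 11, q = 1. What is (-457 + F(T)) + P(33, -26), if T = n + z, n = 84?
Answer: 29151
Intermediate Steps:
P(t, O) = 48 + 1080*t (P(t, O) = 48 + 8*(134*t + t) = 48 + 8*(135*t) = 48 + 1080*t)
T = 95 (T = 84 + 11 = 95)
F(R) = -R*(4 + 4*R)/6 (F(R) = -4*(R + 1)*R/6 = -4*(1 + R)*R/6 = -(4 + 4*R)*R/6 = -R*(4 + 4*R)/6)
(-457 + F(T)) + P(33, -26) = (-457 - 2/3*95*(1 + 95)) + (48 + 1080*33) = (-457 - 2/3*95*96) + (48 + 35640) = (-457 - 6080) + 35688 = -6537 + 35688 = 29151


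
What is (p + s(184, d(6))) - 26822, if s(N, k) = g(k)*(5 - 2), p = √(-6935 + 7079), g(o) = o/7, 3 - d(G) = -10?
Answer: -187631/7 ≈ -26804.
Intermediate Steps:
d(G) = 13 (d(G) = 3 - 1*(-10) = 3 + 10 = 13)
g(o) = o/7 (g(o) = o*(⅐) = o/7)
p = 12 (p = √144 = 12)
s(N, k) = 3*k/7 (s(N, k) = (k/7)*(5 - 2) = (k/7)*3 = 3*k/7)
(p + s(184, d(6))) - 26822 = (12 + (3/7)*13) - 26822 = (12 + 39/7) - 26822 = 123/7 - 26822 = -187631/7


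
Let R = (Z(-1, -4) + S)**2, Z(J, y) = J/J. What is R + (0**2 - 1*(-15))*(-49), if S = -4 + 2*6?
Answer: -654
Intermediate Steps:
Z(J, y) = 1
S = 8 (S = -4 + 12 = 8)
R = 81 (R = (1 + 8)**2 = 9**2 = 81)
R + (0**2 - 1*(-15))*(-49) = 81 + (0**2 - 1*(-15))*(-49) = 81 + (0 + 15)*(-49) = 81 + 15*(-49) = 81 - 735 = -654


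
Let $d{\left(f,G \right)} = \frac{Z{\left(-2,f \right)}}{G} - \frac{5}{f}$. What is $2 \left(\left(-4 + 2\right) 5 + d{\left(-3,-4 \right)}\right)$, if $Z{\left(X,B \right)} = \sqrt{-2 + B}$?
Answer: $- \frac{50}{3} - \frac{i \sqrt{5}}{2} \approx -16.667 - 1.118 i$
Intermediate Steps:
$d{\left(f,G \right)} = - \frac{5}{f} + \frac{\sqrt{-2 + f}}{G}$ ($d{\left(f,G \right)} = \frac{\sqrt{-2 + f}}{G} - \frac{5}{f} = - \frac{5}{f} + \frac{\sqrt{-2 + f}}{G}$)
$2 \left(\left(-4 + 2\right) 5 + d{\left(-3,-4 \right)}\right) = 2 \left(\left(-4 + 2\right) 5 + \left(- \frac{5}{-3} + \frac{\sqrt{-2 - 3}}{-4}\right)\right) = 2 \left(\left(-2\right) 5 - \left(- \frac{5}{3} + \frac{\sqrt{-5}}{4}\right)\right) = 2 \left(-10 + \left(\frac{5}{3} - \frac{i \sqrt{5}}{4}\right)\right) = 2 \left(- \frac{25}{3} - \frac{i \sqrt{5}}{4}\right) = - \frac{50}{3} - \frac{i \sqrt{5}}{2}$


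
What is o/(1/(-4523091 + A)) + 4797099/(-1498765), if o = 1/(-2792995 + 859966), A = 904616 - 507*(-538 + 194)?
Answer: -4111084405616/2897156209185 ≈ -1.4190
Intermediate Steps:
A = 1079024 (A = 904616 - 507*(-344) = 904616 - 1*(-174408) = 904616 + 174408 = 1079024)
o = -1/1933029 (o = 1/(-1933029) = -1/1933029 ≈ -5.1732e-7)
o/(1/(-4523091 + A)) + 4797099/(-1498765) = -1/(1933029*(1/(-4523091 + 1079024))) + 4797099/(-1498765) = -1/(1933029*(1/(-3444067))) + 4797099*(-1/1498765) = -1/(1933029*(-1/3444067)) - 4797099/1498765 = -1/1933029*(-3444067) - 4797099/1498765 = 3444067/1933029 - 4797099/1498765 = -4111084405616/2897156209185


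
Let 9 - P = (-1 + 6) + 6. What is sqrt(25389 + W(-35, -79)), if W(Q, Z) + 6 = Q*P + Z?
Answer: sqrt(25374) ≈ 159.29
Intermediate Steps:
P = -2 (P = 9 - ((-1 + 6) + 6) = 9 - (5 + 6) = 9 - 1*11 = 9 - 11 = -2)
W(Q, Z) = -6 + Z - 2*Q (W(Q, Z) = -6 + (Q*(-2) + Z) = -6 + (-2*Q + Z) = -6 + (Z - 2*Q) = -6 + Z - 2*Q)
sqrt(25389 + W(-35, -79)) = sqrt(25389 + (-6 - 79 - 2*(-35))) = sqrt(25389 + (-6 - 79 + 70)) = sqrt(25389 - 15) = sqrt(25374)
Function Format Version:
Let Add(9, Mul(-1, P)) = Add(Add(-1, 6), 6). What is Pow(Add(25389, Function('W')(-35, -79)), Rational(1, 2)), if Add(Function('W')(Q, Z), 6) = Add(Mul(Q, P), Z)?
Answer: Pow(25374, Rational(1, 2)) ≈ 159.29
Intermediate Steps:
P = -2 (P = Add(9, Mul(-1, Add(Add(-1, 6), 6))) = Add(9, Mul(-1, Add(5, 6))) = Add(9, Mul(-1, 11)) = Add(9, -11) = -2)
Function('W')(Q, Z) = Add(-6, Z, Mul(-2, Q)) (Function('W')(Q, Z) = Add(-6, Add(Mul(Q, -2), Z)) = Add(-6, Add(Mul(-2, Q), Z)) = Add(-6, Add(Z, Mul(-2, Q))) = Add(-6, Z, Mul(-2, Q)))
Pow(Add(25389, Function('W')(-35, -79)), Rational(1, 2)) = Pow(Add(25389, Add(-6, -79, Mul(-2, -35))), Rational(1, 2)) = Pow(Add(25389, Add(-6, -79, 70)), Rational(1, 2)) = Pow(Add(25389, -15), Rational(1, 2)) = Pow(25374, Rational(1, 2))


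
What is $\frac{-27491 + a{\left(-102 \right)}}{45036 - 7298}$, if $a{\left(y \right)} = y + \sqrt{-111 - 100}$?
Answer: $- \frac{27593}{37738} + \frac{i \sqrt{211}}{37738} \approx -0.73117 + 0.00038491 i$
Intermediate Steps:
$a{\left(y \right)} = y + i \sqrt{211}$ ($a{\left(y \right)} = y + \sqrt{-211} = y + i \sqrt{211}$)
$\frac{-27491 + a{\left(-102 \right)}}{45036 - 7298} = \frac{-27491 - \left(102 - i \sqrt{211}\right)}{45036 - 7298} = \frac{-27593 + i \sqrt{211}}{37738} = \left(-27593 + i \sqrt{211}\right) \frac{1}{37738} = - \frac{27593}{37738} + \frac{i \sqrt{211}}{37738}$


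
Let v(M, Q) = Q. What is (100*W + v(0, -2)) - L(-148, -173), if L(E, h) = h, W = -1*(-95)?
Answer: 9671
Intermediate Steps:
W = 95
(100*W + v(0, -2)) - L(-148, -173) = (100*95 - 2) - 1*(-173) = (9500 - 2) + 173 = 9498 + 173 = 9671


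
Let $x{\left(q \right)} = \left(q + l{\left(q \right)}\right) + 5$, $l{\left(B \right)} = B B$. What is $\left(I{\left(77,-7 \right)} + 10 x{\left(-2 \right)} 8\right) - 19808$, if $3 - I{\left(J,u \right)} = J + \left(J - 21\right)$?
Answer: $-19378$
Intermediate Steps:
$l{\left(B \right)} = B^{2}$
$x{\left(q \right)} = 5 + q + q^{2}$ ($x{\left(q \right)} = \left(q + q^{2}\right) + 5 = 5 + q + q^{2}$)
$I{\left(J,u \right)} = 24 - 2 J$ ($I{\left(J,u \right)} = 3 - \left(J + \left(J - 21\right)\right) = 3 - \left(J + \left(-21 + J\right)\right) = 3 - \left(-21 + 2 J\right) = 24 - 2 J$)
$\left(I{\left(77,-7 \right)} + 10 x{\left(-2 \right)} 8\right) - 19808 = \left(\left(24 - 154\right) + 10 \left(5 - 2 + \left(-2\right)^{2}\right) 8\right) - 19808 = \left(\left(24 - 154\right) + 10 \left(5 - 2 + 4\right) 8\right) - 19808 = \left(-130 + 10 \cdot 7 \cdot 8\right) - 19808 = \left(-130 + 70 \cdot 8\right) - 19808 = \left(-130 + 560\right) - 19808 = 430 - 19808 = -19378$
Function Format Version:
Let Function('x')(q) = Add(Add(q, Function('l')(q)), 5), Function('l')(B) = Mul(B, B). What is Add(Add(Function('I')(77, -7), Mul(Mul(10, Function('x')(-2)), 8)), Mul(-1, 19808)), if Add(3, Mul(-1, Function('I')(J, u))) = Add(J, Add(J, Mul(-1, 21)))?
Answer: -19378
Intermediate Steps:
Function('l')(B) = Pow(B, 2)
Function('x')(q) = Add(5, q, Pow(q, 2)) (Function('x')(q) = Add(Add(q, Pow(q, 2)), 5) = Add(5, q, Pow(q, 2)))
Function('I')(J, u) = Add(24, Mul(-2, J)) (Function('I')(J, u) = Add(3, Mul(-1, Add(J, Add(J, Mul(-1, 21))))) = Add(3, Mul(-1, Add(J, Add(J, -21)))) = Add(3, Mul(-1, Add(J, Add(-21, J)))) = Add(3, Mul(-1, Add(-21, Mul(2, J)))) = Add(3, Add(21, Mul(-2, J))) = Add(24, Mul(-2, J)))
Add(Add(Function('I')(77, -7), Mul(Mul(10, Function('x')(-2)), 8)), Mul(-1, 19808)) = Add(Add(Add(24, Mul(-2, 77)), Mul(Mul(10, Add(5, -2, Pow(-2, 2))), 8)), Mul(-1, 19808)) = Add(Add(Add(24, -154), Mul(Mul(10, Add(5, -2, 4)), 8)), -19808) = Add(Add(-130, Mul(Mul(10, 7), 8)), -19808) = Add(Add(-130, Mul(70, 8)), -19808) = Add(Add(-130, 560), -19808) = Add(430, -19808) = -19378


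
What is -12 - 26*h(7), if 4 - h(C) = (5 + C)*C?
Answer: 2068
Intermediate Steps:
h(C) = 4 - C*(5 + C) (h(C) = 4 - (5 + C)*C = 4 - C*(5 + C))
-12 - 26*h(7) = -12 - 26*(4 - 1*7² - 5*7) = -12 - 26*(4 - 1*49 - 35) = -12 - 26*(4 - 49 - 35) = -12 - 26*(-80) = -12 + 2080 = 2068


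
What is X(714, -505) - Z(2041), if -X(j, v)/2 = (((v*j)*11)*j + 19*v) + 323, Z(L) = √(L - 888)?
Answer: 5663852104 - √1153 ≈ 5.6639e+9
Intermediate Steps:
Z(L) = √(-888 + L)
X(j, v) = -646 - 38*v - 22*v*j² (X(j, v) = -2*((((v*j)*11)*j + 19*v) + 323) = -2*((((j*v)*11)*j + 19*v) + 323) = -2*(((11*j*v)*j + 19*v) + 323) = -2*((11*v*j² + 19*v) + 323) = -2*((19*v + 11*v*j²) + 323) = -2*(323 + 19*v + 11*v*j²) = -646 - 38*v - 22*v*j²)
X(714, -505) - Z(2041) = (-646 - 38*(-505) - 22*(-505)*714²) - √(-888 + 2041) = (-646 + 19190 - 22*(-505)*509796) - √1153 = (-646 + 19190 + 5663833560) - √1153 = 5663852104 - √1153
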